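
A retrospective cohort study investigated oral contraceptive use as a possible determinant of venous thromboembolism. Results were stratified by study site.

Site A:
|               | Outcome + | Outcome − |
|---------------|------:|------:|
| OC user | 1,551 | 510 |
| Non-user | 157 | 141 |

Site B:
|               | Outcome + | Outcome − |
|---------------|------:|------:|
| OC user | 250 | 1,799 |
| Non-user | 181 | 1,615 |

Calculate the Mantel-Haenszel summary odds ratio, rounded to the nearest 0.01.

1.67

OR_MH = Σ(aᵢdᵢ/nᵢ) / Σ(bᵢcᵢ/nᵢ), where nᵢ is the stratum total.
Stratum 1 (Site A): n = 2359; a·d/n = 1551·141/2359 = 92.7050; b·c/n = 510·157/2359 = 33.9423
Stratum 2 (Site B): n = 3845; a·d/n = 250·1615/3845 = 105.0065; b·c/n = 1799·181/3845 = 84.6863
OR_MH = (92.7050 + 105.0065) / (33.9423 + 84.6863) = 197.7115 / 118.6287 = 1.66664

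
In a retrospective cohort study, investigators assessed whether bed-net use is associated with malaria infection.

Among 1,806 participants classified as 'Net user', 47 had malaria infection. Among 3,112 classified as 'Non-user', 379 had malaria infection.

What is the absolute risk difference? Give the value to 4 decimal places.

From the description: a = 47, b = 1759, c = 379, d = 2733.
Risk in exposed = 47/1806 = 0.026024; risk in unexposed = 379/3112 = 0.121787.
Risk difference = 0.026024 − 0.121787 = -0.095762

-0.0958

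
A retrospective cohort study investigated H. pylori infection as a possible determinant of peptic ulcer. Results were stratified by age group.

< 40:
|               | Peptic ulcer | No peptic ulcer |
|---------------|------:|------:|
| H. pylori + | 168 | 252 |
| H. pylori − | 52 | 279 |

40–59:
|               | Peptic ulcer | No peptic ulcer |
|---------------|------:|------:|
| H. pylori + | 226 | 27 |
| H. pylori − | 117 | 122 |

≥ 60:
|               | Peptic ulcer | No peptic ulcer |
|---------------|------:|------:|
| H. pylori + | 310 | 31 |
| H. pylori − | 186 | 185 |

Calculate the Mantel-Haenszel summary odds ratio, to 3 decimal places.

OR_MH = Σ(aᵢdᵢ/nᵢ) / Σ(bᵢcᵢ/nᵢ), where nᵢ is the stratum total.
Stratum 1 (< 40): n = 751; a·d/n = 168·279/751 = 62.4128; b·c/n = 252·52/751 = 17.4487
Stratum 2 (40–59): n = 492; a·d/n = 226·122/492 = 56.0407; b·c/n = 27·117/492 = 6.4207
Stratum 3 (≥ 60): n = 712; a·d/n = 310·185/712 = 80.5478; b·c/n = 31·186/712 = 8.0983
OR_MH = (62.4128 + 56.0407 + 80.5478) / (17.4487 + 6.4207 + 8.0983) = 199.0012 / 31.9678 = 6.22505

6.225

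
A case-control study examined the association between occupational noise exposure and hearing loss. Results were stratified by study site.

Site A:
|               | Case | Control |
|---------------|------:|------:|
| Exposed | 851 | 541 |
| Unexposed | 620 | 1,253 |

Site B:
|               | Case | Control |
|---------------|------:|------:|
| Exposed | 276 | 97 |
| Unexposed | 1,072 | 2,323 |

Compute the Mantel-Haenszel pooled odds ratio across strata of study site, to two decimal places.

OR_MH = Σ(aᵢdᵢ/nᵢ) / Σ(bᵢcᵢ/nᵢ), where nᵢ is the stratum total.
Stratum 1 (Site A): n = 3265; a·d/n = 851·1253/3265 = 326.5859; b·c/n = 541·620/3265 = 102.7320
Stratum 2 (Site B): n = 3768; a·d/n = 276·2323/3768 = 170.1561; b·c/n = 97·1072/3768 = 27.5966
OR_MH = (326.5859 + 170.1561) / (102.7320 + 27.5966) = 496.7420 / 130.3286 = 3.81146

3.81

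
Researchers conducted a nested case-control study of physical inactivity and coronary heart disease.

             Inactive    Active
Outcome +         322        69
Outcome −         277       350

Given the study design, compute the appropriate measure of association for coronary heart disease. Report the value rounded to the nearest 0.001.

5.897

Reading the table with exposure as columns: a = 322 (Inactive, case), b = 277 (Inactive, non-case), c = 69 (Active, case), d = 350.
This is a nested case-control study: participants were sampled on outcome status, so risks in the source population cannot be estimated directly — relative risk is not valid here. The odds ratio is the appropriate measure.
OR = (a·d)/(b·c) = (322 × 350) / (277 × 69) = 112700 / 19113 = 5.89651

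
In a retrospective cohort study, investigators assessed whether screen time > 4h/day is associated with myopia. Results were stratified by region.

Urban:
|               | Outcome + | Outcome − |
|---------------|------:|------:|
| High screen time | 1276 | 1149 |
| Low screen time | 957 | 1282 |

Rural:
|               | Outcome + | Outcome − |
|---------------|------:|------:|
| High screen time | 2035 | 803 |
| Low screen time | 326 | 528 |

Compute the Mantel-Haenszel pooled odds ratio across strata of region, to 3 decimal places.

OR_MH = Σ(aᵢdᵢ/nᵢ) / Σ(bᵢcᵢ/nᵢ), where nᵢ is the stratum total.
Stratum 1 (Urban): n = 4664; a·d/n = 1276·1282/4664 = 350.7358; b·c/n = 1149·957/4664 = 235.7618
Stratum 2 (Rural): n = 3692; a·d/n = 2035·528/3692 = 291.0293; b·c/n = 803·326/3692 = 70.9041
OR_MH = (350.7358 + 291.0293) / (235.7618 + 70.9041) = 641.7651 / 306.6659 = 2.09272

2.093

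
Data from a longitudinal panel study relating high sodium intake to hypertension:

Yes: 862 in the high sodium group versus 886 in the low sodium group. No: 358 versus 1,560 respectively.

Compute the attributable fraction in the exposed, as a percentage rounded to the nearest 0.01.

48.73

From the description: a = 862, b = 358, c = 886, d = 1560.
Risk in exposed = 862/1220 = 0.70656; risk in unexposed = 886/2446 = 0.36222.
RR = 0.70656/0.36222 = 1.95061
AR% = (RR − 1)/RR × 100 = (1.95061 − 1)/1.95061 × 100 = 48.7340%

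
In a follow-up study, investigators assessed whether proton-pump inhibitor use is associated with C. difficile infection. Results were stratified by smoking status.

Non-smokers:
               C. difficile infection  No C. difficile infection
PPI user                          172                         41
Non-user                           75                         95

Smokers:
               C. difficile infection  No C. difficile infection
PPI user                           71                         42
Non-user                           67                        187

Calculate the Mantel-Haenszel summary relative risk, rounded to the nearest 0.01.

RR_MH = Σ(aᵢ·n₀ᵢ/nᵢ) / Σ(cᵢ·n₁ᵢ/nᵢ), with n₁ᵢ = aᵢ+bᵢ (exposed), n₀ᵢ = cᵢ+dᵢ (unexposed), nᵢ = n₁ᵢ+n₀ᵢ.
Stratum 1 (Non-smokers): n₁ = 213, n₀ = 170, n = 383; a·n₀/n = 172·170/383 = 76.3446; c·n₁/n = 75·213/383 = 41.7102
Stratum 2 (Smokers): n₁ = 113, n₀ = 254, n = 367; a·n₀/n = 71·254/367 = 49.1390; c·n₁/n = 67·113/367 = 20.6294
RR_MH = (76.3446 + 49.1390) / (41.7102 + 20.6294) = 125.4836 / 62.3396 = 2.01290

2.01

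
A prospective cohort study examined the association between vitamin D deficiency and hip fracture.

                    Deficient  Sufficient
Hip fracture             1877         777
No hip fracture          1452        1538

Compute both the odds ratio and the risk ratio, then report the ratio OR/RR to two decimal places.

Reading the table with exposure as columns: a = 1877 (Deficient, case), b = 1452 (Deficient, non-case), c = 777 (Sufficient, case), d = 1538.
OR = (1877·1538)/(1452·777) = 2886826/1128204 = 2.55878
Risk in exposed = 1877/3329 = 0.56383; risk in unexposed = 777/2315 = 0.33564; RR = 1.67989
OR/RR = 2.55878 / 1.67989 = 1.52318
The outcome is not rare, so the OR lies further from 1 than the RR.

1.52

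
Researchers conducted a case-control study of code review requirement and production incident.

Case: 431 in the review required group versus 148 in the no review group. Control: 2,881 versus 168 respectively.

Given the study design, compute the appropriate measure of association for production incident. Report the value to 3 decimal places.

From the description: a = 431, b = 2881, c = 148, d = 168.
This is a case-control study: participants were sampled on outcome status, so risks in the source population cannot be estimated directly — relative risk is not valid here. The odds ratio is the appropriate measure.
OR = (a·d)/(b·c) = (431 × 168) / (2881 × 148) = 72408 / 426388 = 0.16982

0.170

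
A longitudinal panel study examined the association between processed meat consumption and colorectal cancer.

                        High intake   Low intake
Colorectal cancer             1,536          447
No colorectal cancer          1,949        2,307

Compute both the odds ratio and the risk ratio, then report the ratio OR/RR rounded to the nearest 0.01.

1.50

Reading the table with exposure as columns: a = 1536 (High intake, case), b = 1949 (High intake, non-case), c = 447 (Low intake, case), d = 2307.
OR = (1536·2307)/(1949·447) = 3543552/871203 = 4.06742
Risk in exposed = 1536/3485 = 0.44075; risk in unexposed = 447/2754 = 0.16231; RR = 2.71547
OR/RR = 4.06742 / 2.71547 = 1.49787
The outcome is not rare, so the OR lies further from 1 than the RR.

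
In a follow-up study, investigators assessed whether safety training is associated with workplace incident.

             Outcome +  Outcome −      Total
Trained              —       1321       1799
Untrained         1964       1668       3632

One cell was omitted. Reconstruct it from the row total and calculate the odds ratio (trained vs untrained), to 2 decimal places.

0.31

The missing cell is in the exposed row: 1799 − 1321 = 478.
So a = 478, b = 1321, c = 1964, d = 1668.
OR = (a·d)/(b·c) = (478 × 1668) / (1321 × 1964) = 797304 / 2594444 = 0.30731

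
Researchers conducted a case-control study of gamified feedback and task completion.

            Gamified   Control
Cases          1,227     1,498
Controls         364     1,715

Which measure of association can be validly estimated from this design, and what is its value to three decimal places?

Reading the table with exposure as columns: a = 1227 (Gamified, case), b = 364 (Gamified, non-case), c = 1498 (Control, case), d = 1715.
This is a case-control study: participants were sampled on outcome status, so risks in the source population cannot be estimated directly — relative risk is not valid here. The odds ratio is the appropriate measure.
OR = (a·d)/(b·c) = (1227 × 1715) / (364 × 1498) = 2104305 / 545272 = 3.85918

3.859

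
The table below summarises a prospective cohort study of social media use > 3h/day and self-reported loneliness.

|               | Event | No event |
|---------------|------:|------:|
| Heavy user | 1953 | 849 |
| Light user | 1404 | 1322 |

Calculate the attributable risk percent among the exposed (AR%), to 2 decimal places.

26.11

Cells: a = 1953, b = 849, c = 1404, d = 1322.
Risk in exposed = 1953/2802 = 0.69700; risk in unexposed = 1404/2726 = 0.51504.
RR = 0.69700/0.51504 = 1.35330
AR% = (RR − 1)/RR × 100 = (1.35330 − 1)/1.35330 × 100 = 26.1063%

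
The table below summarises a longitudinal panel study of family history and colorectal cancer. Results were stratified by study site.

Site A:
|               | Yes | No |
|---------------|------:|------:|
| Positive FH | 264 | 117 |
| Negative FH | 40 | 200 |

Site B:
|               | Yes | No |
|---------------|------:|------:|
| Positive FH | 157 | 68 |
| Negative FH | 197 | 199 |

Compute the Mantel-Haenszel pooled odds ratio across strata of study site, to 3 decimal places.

4.649

OR_MH = Σ(aᵢdᵢ/nᵢ) / Σ(bᵢcᵢ/nᵢ), where nᵢ is the stratum total.
Stratum 1 (Site A): n = 621; a·d/n = 264·200/621 = 85.0242; b·c/n = 117·40/621 = 7.5362
Stratum 2 (Site B): n = 621; a·d/n = 157·199/621 = 50.3108; b·c/n = 68·197/621 = 21.5717
OR_MH = (85.0242 + 50.3108) / (7.5362 + 21.5717) = 135.3349 / 29.1079 = 4.64942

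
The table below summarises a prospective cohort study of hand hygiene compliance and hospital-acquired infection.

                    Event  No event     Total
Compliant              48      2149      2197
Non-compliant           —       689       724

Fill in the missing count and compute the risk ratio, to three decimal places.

The missing cell is in the unexposed row: 724 − 689 = 35.
So a = 48, b = 2149, c = 35, d = 689.
RR = [a/(a+b)] / [c/(c+d)] = (48/2197) / (35/724) = 0.02185/0.04834 = 0.45194

0.452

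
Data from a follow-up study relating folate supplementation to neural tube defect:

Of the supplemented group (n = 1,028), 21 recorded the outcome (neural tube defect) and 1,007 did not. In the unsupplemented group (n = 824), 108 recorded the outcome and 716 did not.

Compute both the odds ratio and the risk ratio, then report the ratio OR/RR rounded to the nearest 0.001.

From the description: a = 21, b = 1007, c = 108, d = 716.
OR = (21·716)/(1007·108) = 15036/108756 = 0.13825
Risk in exposed = 21/1028 = 0.02043; risk in unexposed = 108/824 = 0.13107; RR = 0.15586
OR/RR = 0.13825 / 0.15586 = 0.88705
The outcome is not rare, so the OR lies further from 1 than the RR.

0.887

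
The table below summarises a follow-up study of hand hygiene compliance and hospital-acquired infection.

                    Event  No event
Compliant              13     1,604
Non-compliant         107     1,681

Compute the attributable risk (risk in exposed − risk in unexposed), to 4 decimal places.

-0.0518

Cells: a = 13, b = 1604, c = 107, d = 1681.
Risk in exposed = 13/1617 = 0.008040; risk in unexposed = 107/1788 = 0.059843.
Risk difference = 0.008040 − 0.059843 = -0.051804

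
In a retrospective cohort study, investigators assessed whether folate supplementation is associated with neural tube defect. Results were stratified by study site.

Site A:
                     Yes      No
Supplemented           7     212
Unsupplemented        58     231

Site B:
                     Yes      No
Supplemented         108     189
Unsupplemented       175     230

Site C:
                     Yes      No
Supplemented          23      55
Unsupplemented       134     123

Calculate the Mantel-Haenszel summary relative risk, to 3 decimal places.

RR_MH = Σ(aᵢ·n₀ᵢ/nᵢ) / Σ(cᵢ·n₁ᵢ/nᵢ), with n₁ᵢ = aᵢ+bᵢ (exposed), n₀ᵢ = cᵢ+dᵢ (unexposed), nᵢ = n₁ᵢ+n₀ᵢ.
Stratum 1 (Site A): n₁ = 219, n₀ = 289, n = 508; a·n₀/n = 7·289/508 = 3.9823; c·n₁/n = 58·219/508 = 25.0039
Stratum 2 (Site B): n₁ = 297, n₀ = 405, n = 702; a·n₀/n = 108·405/702 = 62.3077; c·n₁/n = 175·297/702 = 74.0385
Stratum 3 (Site C): n₁ = 78, n₀ = 257, n = 335; a·n₀/n = 23·257/335 = 17.6448; c·n₁/n = 134·78/335 = 31.2000
RR_MH = (3.9823 + 62.3077 + 17.6448) / (25.0039 + 74.0385 + 31.2000) = 83.9348 / 130.2424 = 0.64445

0.644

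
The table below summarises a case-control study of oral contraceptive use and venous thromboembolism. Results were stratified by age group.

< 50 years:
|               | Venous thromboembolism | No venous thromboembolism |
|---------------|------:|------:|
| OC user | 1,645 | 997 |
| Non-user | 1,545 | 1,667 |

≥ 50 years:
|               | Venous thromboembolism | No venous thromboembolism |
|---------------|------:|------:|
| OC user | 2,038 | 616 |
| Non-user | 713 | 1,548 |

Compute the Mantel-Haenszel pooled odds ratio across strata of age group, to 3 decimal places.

OR_MH = Σ(aᵢdᵢ/nᵢ) / Σ(bᵢcᵢ/nᵢ), where nᵢ is the stratum total.
Stratum 1 (< 50 years): n = 5854; a·d/n = 1645·1667/5854 = 468.4344; b·c/n = 997·1545/5854 = 263.1303
Stratum 2 (≥ 50 years): n = 4915; a·d/n = 2038·1548/4915 = 641.8767; b·c/n = 616·713/4915 = 89.3607
OR_MH = (468.4344 + 641.8767) / (263.1303 + 89.3607) = 1110.3111 / 352.4911 = 3.14990

3.150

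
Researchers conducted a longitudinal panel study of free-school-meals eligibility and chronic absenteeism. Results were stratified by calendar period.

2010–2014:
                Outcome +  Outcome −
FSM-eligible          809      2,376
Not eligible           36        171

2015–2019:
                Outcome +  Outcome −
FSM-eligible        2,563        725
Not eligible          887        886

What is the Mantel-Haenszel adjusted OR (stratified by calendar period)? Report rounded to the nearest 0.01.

3.21

OR_MH = Σ(aᵢdᵢ/nᵢ) / Σ(bᵢcᵢ/nᵢ), where nᵢ is the stratum total.
Stratum 1 (2010–2014): n = 3392; a·d/n = 809·171/3392 = 40.7839; b·c/n = 2376·36/3392 = 25.2170
Stratum 2 (2015–2019): n = 5061; a·d/n = 2563·886/5061 = 448.6896; b·c/n = 725·887/5061 = 127.0648
OR_MH = (40.7839 + 448.6896) / (25.2170 + 127.0648) = 489.4735 / 152.2818 = 3.21426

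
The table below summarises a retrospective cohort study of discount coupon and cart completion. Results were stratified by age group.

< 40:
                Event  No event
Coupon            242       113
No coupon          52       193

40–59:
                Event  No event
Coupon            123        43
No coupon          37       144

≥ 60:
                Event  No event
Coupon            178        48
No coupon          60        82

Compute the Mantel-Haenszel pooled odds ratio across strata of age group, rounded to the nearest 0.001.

7.591

OR_MH = Σ(aᵢdᵢ/nᵢ) / Σ(bᵢcᵢ/nᵢ), where nᵢ is the stratum total.
Stratum 1 (< 40): n = 600; a·d/n = 242·193/600 = 77.8433; b·c/n = 113·52/600 = 9.7933
Stratum 2 (40–59): n = 347; a·d/n = 123·144/347 = 51.0432; b·c/n = 43·37/347 = 4.5850
Stratum 3 (≥ 60): n = 368; a·d/n = 178·82/368 = 39.6630; b·c/n = 48·60/368 = 7.8261
OR_MH = (77.8433 + 51.0432 + 39.6630) / (9.7933 + 4.5850 + 7.8261) = 168.5496 / 22.2044 = 7.59081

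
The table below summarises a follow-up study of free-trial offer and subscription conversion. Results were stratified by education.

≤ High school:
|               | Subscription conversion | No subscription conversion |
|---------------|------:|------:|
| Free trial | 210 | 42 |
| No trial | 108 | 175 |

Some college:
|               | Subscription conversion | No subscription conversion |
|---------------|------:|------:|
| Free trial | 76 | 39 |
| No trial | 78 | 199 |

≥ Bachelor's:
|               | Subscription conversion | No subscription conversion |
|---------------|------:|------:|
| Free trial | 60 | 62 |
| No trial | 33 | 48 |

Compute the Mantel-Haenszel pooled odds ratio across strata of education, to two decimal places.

4.62

OR_MH = Σ(aᵢdᵢ/nᵢ) / Σ(bᵢcᵢ/nᵢ), where nᵢ is the stratum total.
Stratum 1 (≤ High school): n = 535; a·d/n = 210·175/535 = 68.6916; b·c/n = 42·108/535 = 8.4785
Stratum 2 (Some college): n = 392; a·d/n = 76·199/392 = 38.5816; b·c/n = 39·78/392 = 7.7602
Stratum 3 (≥ Bachelor's): n = 203; a·d/n = 60·48/203 = 14.1872; b·c/n = 62·33/203 = 10.0788
OR_MH = (68.6916 + 38.5816 + 14.1872) / (8.4785 + 7.7602 + 10.0788) = 121.4604 / 26.3175 = 4.61519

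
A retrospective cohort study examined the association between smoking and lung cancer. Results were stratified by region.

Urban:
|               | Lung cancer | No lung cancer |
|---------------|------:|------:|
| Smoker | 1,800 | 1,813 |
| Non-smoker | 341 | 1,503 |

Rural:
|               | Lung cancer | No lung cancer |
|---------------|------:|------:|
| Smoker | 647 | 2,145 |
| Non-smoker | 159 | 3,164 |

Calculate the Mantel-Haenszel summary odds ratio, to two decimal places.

OR_MH = Σ(aᵢdᵢ/nᵢ) / Σ(bᵢcᵢ/nᵢ), where nᵢ is the stratum total.
Stratum 1 (Urban): n = 5457; a·d/n = 1800·1503/5457 = 495.7669; b·c/n = 1813·341/5457 = 113.2917
Stratum 2 (Rural): n = 6115; a·d/n = 647·3164/6115 = 334.7683; b·c/n = 2145·159/6115 = 55.7735
OR_MH = (495.7669 + 334.7683) / (113.2917 + 55.7735) = 830.5352 / 169.0652 = 4.91251

4.91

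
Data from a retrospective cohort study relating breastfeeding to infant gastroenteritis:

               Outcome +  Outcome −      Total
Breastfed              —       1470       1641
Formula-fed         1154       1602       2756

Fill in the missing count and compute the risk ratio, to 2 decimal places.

The missing cell is in the exposed row: 1641 − 1470 = 171.
So a = 171, b = 1470, c = 1154, d = 1602.
RR = [a/(a+b)] / [c/(c+d)] = (171/1641) / (1154/2756) = 0.10420/0.41872 = 0.24886

0.25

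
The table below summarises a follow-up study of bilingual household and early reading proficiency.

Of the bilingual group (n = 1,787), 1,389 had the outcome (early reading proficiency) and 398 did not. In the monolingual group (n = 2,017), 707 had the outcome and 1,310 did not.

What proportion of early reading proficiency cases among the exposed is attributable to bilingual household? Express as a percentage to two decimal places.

54.90

From the description: a = 1389, b = 398, c = 707, d = 1310.
Risk in exposed = 1389/1787 = 0.77728; risk in unexposed = 707/2017 = 0.35052.
RR = 0.77728/0.35052 = 2.21750
AR% = (RR − 1)/RR × 100 = (2.21750 − 1)/2.21750 × 100 = 54.9042%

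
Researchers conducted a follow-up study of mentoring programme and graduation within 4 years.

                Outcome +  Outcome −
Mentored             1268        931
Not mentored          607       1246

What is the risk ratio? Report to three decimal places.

1.760

Cells: a = 1268, b = 931, c = 607, d = 1246.
Risk in exposed = 1268/2199 = 0.57663; risk in unexposed = 607/1853 = 0.32758.
RR = 0.57663 / 0.32758 = 1.76028
The risk among the exposed is 1.76 times that among the unexposed.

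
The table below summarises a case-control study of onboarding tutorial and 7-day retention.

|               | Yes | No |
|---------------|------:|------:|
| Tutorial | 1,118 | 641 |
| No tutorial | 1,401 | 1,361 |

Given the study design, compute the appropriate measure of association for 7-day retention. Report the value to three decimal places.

1.694

Cells: a = 1118, b = 641, c = 1401, d = 1361.
This is a case-control study: participants were sampled on outcome status, so risks in the source population cannot be estimated directly — relative risk is not valid here. The odds ratio is the appropriate measure.
OR = (a·d)/(b·c) = (1118 × 1361) / (641 × 1401) = 1521598 / 898041 = 1.69435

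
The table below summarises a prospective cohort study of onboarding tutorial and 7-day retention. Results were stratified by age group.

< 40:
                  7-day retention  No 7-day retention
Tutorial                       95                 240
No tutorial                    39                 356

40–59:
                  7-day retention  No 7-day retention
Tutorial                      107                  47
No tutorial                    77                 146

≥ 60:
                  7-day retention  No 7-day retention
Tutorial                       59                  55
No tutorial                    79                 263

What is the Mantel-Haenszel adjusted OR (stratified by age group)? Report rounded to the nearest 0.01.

3.81

OR_MH = Σ(aᵢdᵢ/nᵢ) / Σ(bᵢcᵢ/nᵢ), where nᵢ is the stratum total.
Stratum 1 (< 40): n = 730; a·d/n = 95·356/730 = 46.3288; b·c/n = 240·39/730 = 12.8219
Stratum 2 (40–59): n = 377; a·d/n = 107·146/377 = 41.4377; b·c/n = 47·77/377 = 9.5995
Stratum 3 (≥ 60): n = 456; a·d/n = 59·263/456 = 34.0285; b·c/n = 55·79/456 = 9.5285
OR_MH = (46.3288 + 41.4377 + 34.0285) / (12.8219 + 9.5995 + 9.5285) = 121.7949 / 31.9499 = 3.81206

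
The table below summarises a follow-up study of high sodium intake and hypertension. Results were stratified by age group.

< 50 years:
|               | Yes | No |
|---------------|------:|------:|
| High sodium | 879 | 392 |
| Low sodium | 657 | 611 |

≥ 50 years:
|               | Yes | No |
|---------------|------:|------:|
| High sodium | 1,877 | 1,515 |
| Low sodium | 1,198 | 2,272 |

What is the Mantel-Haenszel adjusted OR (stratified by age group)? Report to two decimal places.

OR_MH = Σ(aᵢdᵢ/nᵢ) / Σ(bᵢcᵢ/nᵢ), where nᵢ is the stratum total.
Stratum 1 (< 50 years): n = 2539; a·d/n = 879·611/2539 = 211.5278; b·c/n = 392·657/2539 = 101.4352
Stratum 2 (≥ 50 years): n = 6862; a·d/n = 1877·2272/6862 = 621.4725; b·c/n = 1515·1198/6862 = 264.4958
OR_MH = (211.5278 + 621.4725) / (101.4352 + 264.4958) = 833.0002 / 365.9310 = 2.27639

2.28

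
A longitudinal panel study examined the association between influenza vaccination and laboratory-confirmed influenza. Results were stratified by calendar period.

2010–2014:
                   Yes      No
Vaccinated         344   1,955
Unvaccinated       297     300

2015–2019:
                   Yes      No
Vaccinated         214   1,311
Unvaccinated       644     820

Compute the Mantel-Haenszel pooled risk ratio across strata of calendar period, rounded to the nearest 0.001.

0.311

RR_MH = Σ(aᵢ·n₀ᵢ/nᵢ) / Σ(cᵢ·n₁ᵢ/nᵢ), with n₁ᵢ = aᵢ+bᵢ (exposed), n₀ᵢ = cᵢ+dᵢ (unexposed), nᵢ = n₁ᵢ+n₀ᵢ.
Stratum 1 (2010–2014): n₁ = 2299, n₀ = 597, n = 2896; a·n₀/n = 344·597/2896 = 70.9144; c·n₁/n = 297·2299/2896 = 235.7745
Stratum 2 (2015–2019): n₁ = 1525, n₀ = 1464, n = 2989; a·n₀/n = 214·1464/2989 = 104.8163; c·n₁/n = 644·1525/2989 = 328.5714
RR_MH = (70.9144 + 104.8163) / (235.7745 + 328.5714) = 175.7307 / 564.3459 = 0.31139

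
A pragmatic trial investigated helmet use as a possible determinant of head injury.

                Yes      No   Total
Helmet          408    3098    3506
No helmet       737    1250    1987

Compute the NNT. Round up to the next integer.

Risk in treated group = 408/3506 = 0.11637; risk in control = 737/1987 = 0.37091.
Absolute risk reduction = 0.37091 − 0.11637 = 0.25454
NNT = 1 / ARR = 1 / 0.25454 = 3.929 → round up → 4

4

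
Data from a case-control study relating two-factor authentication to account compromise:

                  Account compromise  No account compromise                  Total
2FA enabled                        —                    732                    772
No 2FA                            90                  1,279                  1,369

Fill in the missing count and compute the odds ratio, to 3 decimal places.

The missing cell is in the exposed row: 772 − 732 = 40.
So a = 40, b = 732, c = 90, d = 1279.
OR = (a·d)/(b·c) = (40 × 1279) / (732 × 90) = 51160 / 65880 = 0.77656

0.777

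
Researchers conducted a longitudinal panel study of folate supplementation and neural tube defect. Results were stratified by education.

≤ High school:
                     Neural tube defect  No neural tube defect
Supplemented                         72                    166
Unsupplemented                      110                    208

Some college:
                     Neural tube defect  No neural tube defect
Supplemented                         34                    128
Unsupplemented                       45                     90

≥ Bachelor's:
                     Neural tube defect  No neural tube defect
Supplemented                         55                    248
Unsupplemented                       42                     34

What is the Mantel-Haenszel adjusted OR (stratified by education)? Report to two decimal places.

0.53

OR_MH = Σ(aᵢdᵢ/nᵢ) / Σ(bᵢcᵢ/nᵢ), where nᵢ is the stratum total.
Stratum 1 (≤ High school): n = 556; a·d/n = 72·208/556 = 26.9353; b·c/n = 166·110/556 = 32.8417
Stratum 2 (Some college): n = 297; a·d/n = 34·90/297 = 10.3030; b·c/n = 128·45/297 = 19.3939
Stratum 3 (≥ Bachelor's): n = 379; a·d/n = 55·34/379 = 4.9340; b·c/n = 248·42/379 = 27.4828
OR_MH = (26.9353 + 10.3030 + 4.9340) / (32.8417 + 19.3939 + 27.4828) = 42.1723 / 79.7185 = 0.52902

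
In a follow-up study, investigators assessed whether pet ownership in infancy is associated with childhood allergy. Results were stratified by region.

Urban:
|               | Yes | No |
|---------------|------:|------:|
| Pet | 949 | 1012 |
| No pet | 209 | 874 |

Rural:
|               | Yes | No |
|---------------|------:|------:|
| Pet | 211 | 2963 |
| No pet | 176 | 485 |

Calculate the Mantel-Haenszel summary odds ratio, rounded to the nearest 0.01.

1.46

OR_MH = Σ(aᵢdᵢ/nᵢ) / Σ(bᵢcᵢ/nᵢ), where nᵢ is the stratum total.
Stratum 1 (Urban): n = 3044; a·d/n = 949·874/3044 = 272.4790; b·c/n = 1012·209/3044 = 69.4836
Stratum 2 (Rural): n = 3835; a·d/n = 211·485/3835 = 26.6845; b·c/n = 2963·176/3835 = 135.9812
OR_MH = (272.4790 + 26.6845) / (69.4836 + 135.9812) = 299.1635 / 205.4648 = 1.45603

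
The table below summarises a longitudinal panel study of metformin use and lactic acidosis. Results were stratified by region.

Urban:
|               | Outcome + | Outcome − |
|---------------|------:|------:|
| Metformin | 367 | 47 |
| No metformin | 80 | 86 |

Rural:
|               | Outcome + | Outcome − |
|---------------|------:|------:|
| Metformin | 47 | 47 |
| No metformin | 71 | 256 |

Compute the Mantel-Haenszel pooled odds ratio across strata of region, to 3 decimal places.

OR_MH = Σ(aᵢdᵢ/nᵢ) / Σ(bᵢcᵢ/nᵢ), where nᵢ is the stratum total.
Stratum 1 (Urban): n = 580; a·d/n = 367·86/580 = 54.4172; b·c/n = 47·80/580 = 6.4828
Stratum 2 (Rural): n = 421; a·d/n = 47·256/421 = 28.5796; b·c/n = 47·71/421 = 7.9264
OR_MH = (54.4172 + 28.5796) / (6.4828 + 7.9264) = 82.9968 / 14.4091 = 5.76002

5.760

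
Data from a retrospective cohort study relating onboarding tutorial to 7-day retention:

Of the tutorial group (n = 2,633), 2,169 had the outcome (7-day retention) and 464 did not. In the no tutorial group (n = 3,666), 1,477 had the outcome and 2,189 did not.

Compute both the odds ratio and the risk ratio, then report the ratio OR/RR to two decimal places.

From the description: a = 2169, b = 464, c = 1477, d = 2189.
OR = (2169·2189)/(464·1477) = 4747941/685328 = 6.92798
Risk in exposed = 2169/2633 = 0.82378; risk in unexposed = 1477/3666 = 0.40289; RR = 2.04466
OR/RR = 6.92798 / 2.04466 = 3.38833
The outcome is not rare, so the OR lies further from 1 than the RR.

3.39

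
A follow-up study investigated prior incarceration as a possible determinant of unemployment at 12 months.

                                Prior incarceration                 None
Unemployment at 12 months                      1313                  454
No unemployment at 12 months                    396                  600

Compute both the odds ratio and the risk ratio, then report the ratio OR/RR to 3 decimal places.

2.457

Reading the table with exposure as columns: a = 1313 (Prior incarceration, case), b = 396 (Prior incarceration, non-case), c = 454 (None, case), d = 600.
OR = (1313·600)/(396·454) = 787800/179784 = 4.38192
Risk in exposed = 1313/1709 = 0.76829; risk in unexposed = 454/1054 = 0.43074; RR = 1.78364
OR/RR = 4.38192 / 1.78364 = 2.45673
The outcome is not rare, so the OR lies further from 1 than the RR.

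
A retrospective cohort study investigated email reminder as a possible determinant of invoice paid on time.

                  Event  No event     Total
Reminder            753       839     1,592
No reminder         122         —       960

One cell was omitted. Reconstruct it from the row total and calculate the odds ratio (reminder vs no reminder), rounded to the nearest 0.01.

The missing cell is in the unexposed row: 960 − 122 = 838.
So a = 753, b = 839, c = 122, d = 838.
OR = (a·d)/(b·c) = (753 × 838) / (839 × 122) = 631014 / 102358 = 6.16477

6.16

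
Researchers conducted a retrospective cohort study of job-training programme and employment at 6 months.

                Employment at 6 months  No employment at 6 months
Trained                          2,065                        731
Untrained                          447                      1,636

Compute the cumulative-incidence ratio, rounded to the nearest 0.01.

Cells: a = 2065, b = 731, c = 447, d = 1636.
Risk in exposed = 2065/2796 = 0.73856; risk in unexposed = 447/2083 = 0.21459.
RR = 0.73856 / 0.21459 = 3.44163
The risk among the exposed is 3.44 times that among the unexposed.

3.44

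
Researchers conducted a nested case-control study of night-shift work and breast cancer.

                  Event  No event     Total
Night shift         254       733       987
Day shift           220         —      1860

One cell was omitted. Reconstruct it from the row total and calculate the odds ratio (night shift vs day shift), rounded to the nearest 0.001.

2.583

The missing cell is in the unexposed row: 1860 − 220 = 1640.
So a = 254, b = 733, c = 220, d = 1640.
OR = (a·d)/(b·c) = (254 × 1640) / (733 × 220) = 416560 / 161260 = 2.58316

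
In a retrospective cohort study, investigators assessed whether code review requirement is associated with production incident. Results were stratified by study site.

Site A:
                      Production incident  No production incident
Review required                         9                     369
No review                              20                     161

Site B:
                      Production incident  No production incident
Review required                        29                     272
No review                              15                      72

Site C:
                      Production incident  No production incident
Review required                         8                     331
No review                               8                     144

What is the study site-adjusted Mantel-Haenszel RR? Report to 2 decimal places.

RR_MH = Σ(aᵢ·n₀ᵢ/nᵢ) / Σ(cᵢ·n₁ᵢ/nᵢ), with n₁ᵢ = aᵢ+bᵢ (exposed), n₀ᵢ = cᵢ+dᵢ (unexposed), nᵢ = n₁ᵢ+n₀ᵢ.
Stratum 1 (Site A): n₁ = 378, n₀ = 181, n = 559; a·n₀/n = 9·181/559 = 2.9141; c·n₁/n = 20·378/559 = 13.5242
Stratum 2 (Site B): n₁ = 301, n₀ = 87, n = 388; a·n₀/n = 29·87/388 = 6.5026; c·n₁/n = 15·301/388 = 11.6366
Stratum 3 (Site C): n₁ = 339, n₀ = 152, n = 491; a·n₀/n = 8·152/491 = 2.4766; c·n₁/n = 8·339/491 = 5.5234
RR_MH = (2.9141 + 6.5026 + 2.4766) / (13.5242 + 11.6366 + 5.5234) = 11.8933 / 30.6842 = 0.38760

0.39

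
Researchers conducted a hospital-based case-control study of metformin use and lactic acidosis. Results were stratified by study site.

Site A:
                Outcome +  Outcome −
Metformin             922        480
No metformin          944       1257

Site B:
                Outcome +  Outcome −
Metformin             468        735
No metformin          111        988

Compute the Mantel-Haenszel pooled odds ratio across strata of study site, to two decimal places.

3.24

OR_MH = Σ(aᵢdᵢ/nᵢ) / Σ(bᵢcᵢ/nᵢ), where nᵢ is the stratum total.
Stratum 1 (Site A): n = 3603; a·d/n = 922·1257/3603 = 321.6636; b·c/n = 480·944/3603 = 125.7619
Stratum 2 (Site B): n = 2302; a·d/n = 468·988/2302 = 200.8619; b·c/n = 735·111/2302 = 35.4409
OR_MH = (321.6636 + 200.8619) / (125.7619 + 35.4409) = 522.5255 / 161.2028 = 3.24142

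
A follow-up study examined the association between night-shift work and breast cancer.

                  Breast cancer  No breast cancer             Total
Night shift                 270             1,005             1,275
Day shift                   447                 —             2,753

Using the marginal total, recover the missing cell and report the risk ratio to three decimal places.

1.304

The missing cell is in the unexposed row: 2753 − 447 = 2306.
So a = 270, b = 1005, c = 447, d = 2306.
RR = [a/(a+b)] / [c/(c+d)] = (270/1275) / (447/2753) = 0.21176/0.16237 = 1.30422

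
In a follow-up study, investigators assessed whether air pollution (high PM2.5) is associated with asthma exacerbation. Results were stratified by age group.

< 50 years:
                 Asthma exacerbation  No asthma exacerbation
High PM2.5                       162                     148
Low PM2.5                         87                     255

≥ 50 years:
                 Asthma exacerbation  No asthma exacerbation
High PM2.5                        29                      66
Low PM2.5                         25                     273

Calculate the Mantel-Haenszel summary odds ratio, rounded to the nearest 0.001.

3.487

OR_MH = Σ(aᵢdᵢ/nᵢ) / Σ(bᵢcᵢ/nᵢ), where nᵢ is the stratum total.
Stratum 1 (< 50 years): n = 652; a·d/n = 162·255/652 = 63.3589; b·c/n = 148·87/652 = 19.7485
Stratum 2 (≥ 50 years): n = 393; a·d/n = 29·273/393 = 20.1450; b·c/n = 66·25/393 = 4.1985
OR_MH = (63.3589 + 20.1450) / (19.7485 + 4.1985) = 83.5039 / 23.9469 = 3.48704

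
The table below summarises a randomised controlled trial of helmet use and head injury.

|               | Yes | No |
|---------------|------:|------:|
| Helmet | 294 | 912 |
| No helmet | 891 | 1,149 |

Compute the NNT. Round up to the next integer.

Risk in treated group = 294/1206 = 0.24378; risk in control = 891/2040 = 0.43676.
Absolute risk reduction = 0.43676 − 0.24378 = 0.19298
NNT = 1 / ARR = 1 / 0.19298 = 5.182 → round up → 6

6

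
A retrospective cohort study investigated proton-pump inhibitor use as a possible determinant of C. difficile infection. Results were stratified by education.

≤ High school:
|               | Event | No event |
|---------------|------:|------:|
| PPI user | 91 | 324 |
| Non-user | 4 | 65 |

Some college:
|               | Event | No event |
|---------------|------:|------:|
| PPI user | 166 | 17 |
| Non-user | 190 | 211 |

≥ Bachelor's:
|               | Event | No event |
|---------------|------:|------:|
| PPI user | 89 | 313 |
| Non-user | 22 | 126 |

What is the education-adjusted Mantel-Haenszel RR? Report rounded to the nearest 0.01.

RR_MH = Σ(aᵢ·n₀ᵢ/nᵢ) / Σ(cᵢ·n₁ᵢ/nᵢ), with n₁ᵢ = aᵢ+bᵢ (exposed), n₀ᵢ = cᵢ+dᵢ (unexposed), nᵢ = n₁ᵢ+n₀ᵢ.
Stratum 1 (≤ High school): n₁ = 415, n₀ = 69, n = 484; a·n₀/n = 91·69/484 = 12.9731; c·n₁/n = 4·415/484 = 3.4298
Stratum 2 (Some college): n₁ = 183, n₀ = 401, n = 584; a·n₀/n = 166·401/584 = 113.9829; c·n₁/n = 190·183/584 = 59.5377
Stratum 3 (≥ Bachelor's): n₁ = 402, n₀ = 148, n = 550; a·n₀/n = 89·148/550 = 23.9491; c·n₁/n = 22·402/550 = 16.0800
RR_MH = (12.9731 + 113.9829 + 23.9491) / (3.4298 + 59.5377 + 16.0800) = 150.9051 / 79.0474 = 1.90905

1.91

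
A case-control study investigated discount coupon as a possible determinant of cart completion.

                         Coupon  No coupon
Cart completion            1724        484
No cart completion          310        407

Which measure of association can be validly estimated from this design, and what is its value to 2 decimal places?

4.68

Reading the table with exposure as columns: a = 1724 (Coupon, case), b = 310 (Coupon, non-case), c = 484 (No coupon, case), d = 407.
This is a case-control study: participants were sampled on outcome status, so risks in the source population cannot be estimated directly — relative risk is not valid here. The odds ratio is the appropriate measure.
OR = (a·d)/(b·c) = (1724 × 407) / (310 × 484) = 701668 / 150040 = 4.67654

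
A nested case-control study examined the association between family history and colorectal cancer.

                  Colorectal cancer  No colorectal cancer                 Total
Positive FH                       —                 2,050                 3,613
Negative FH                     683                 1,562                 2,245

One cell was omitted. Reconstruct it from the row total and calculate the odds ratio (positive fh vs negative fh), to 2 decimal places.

1.74

The missing cell is in the exposed row: 3613 − 2050 = 1563.
So a = 1563, b = 2050, c = 683, d = 1562.
OR = (a·d)/(b·c) = (1563 × 1562) / (2050 × 683) = 2441406 / 1400150 = 1.74367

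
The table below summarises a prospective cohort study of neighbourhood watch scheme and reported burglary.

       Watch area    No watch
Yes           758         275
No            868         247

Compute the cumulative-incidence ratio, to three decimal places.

0.885

Reading the table with exposure as columns: a = 758 (Watch area, case), b = 868 (Watch area, non-case), c = 275 (No watch, case), d = 247.
Risk in exposed = 758/1626 = 0.46617; risk in unexposed = 275/522 = 0.52682.
RR = 0.46617 / 0.52682 = 0.88488
The risk is 12% lower among the exposed than among the unexposed.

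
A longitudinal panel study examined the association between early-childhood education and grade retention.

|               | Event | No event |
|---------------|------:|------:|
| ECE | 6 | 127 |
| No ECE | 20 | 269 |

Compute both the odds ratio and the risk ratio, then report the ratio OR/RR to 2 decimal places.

0.97

Cells: a = 6, b = 127, c = 20, d = 269.
OR = (6·269)/(127·20) = 1614/2540 = 0.63543
Risk in exposed = 6/133 = 0.04511; risk in unexposed = 20/289 = 0.06920; RR = 0.65188
OR/RR = 0.63543 / 0.65188 = 0.97477
The outcome is rare in both groups, so OR ≈ RR (ratio near 1).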